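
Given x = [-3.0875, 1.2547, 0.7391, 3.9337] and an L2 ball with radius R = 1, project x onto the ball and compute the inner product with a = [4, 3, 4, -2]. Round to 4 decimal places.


Step 1: Compute ||x|| (intermediates to 6 decimals).
||x|| = sqrt((-3.0875)^2 + 1.2547^2 + 0.7391^2 + 3.9337^2) = 5.208377
Step 2: Project.
Since ||x|| > R, scale = R/||x|| = 1/5.208377 = 0.191998, proj(x) = scale * x
proj(x) = [-0.592794, 0.2409, 0.141906, 0.755263]
Step 3: Dot product.
a^T * proj(x) = 4*(-0.592794) + 3*0.2409 + 4*0.141906 - 2*0.755263 = -2.5914


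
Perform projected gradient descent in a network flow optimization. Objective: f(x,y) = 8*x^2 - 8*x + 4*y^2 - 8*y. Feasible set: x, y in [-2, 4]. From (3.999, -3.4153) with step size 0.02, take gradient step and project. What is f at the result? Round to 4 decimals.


Step 1: Compute gradient at (3.999, -3.4153).
grad_x = 2*8*3.999 - 8 = 55.984
grad_y = 2*4*-3.4153 - 8 = -35.3224
Step 2: Gradient step.
x_raw = 3.999 - 0.02*55.984 = 2.8793
y_raw = -3.4153 - 0.02*-35.3224 = -2.7089
Step 3: Project onto [-2, 4].
x_proj = clip(2.8793) = 2.8793
y_proj = clip(-2.7089) = -2.0
Step 4: Evaluate f.
f(2.8793, -2.0) = 75.2893


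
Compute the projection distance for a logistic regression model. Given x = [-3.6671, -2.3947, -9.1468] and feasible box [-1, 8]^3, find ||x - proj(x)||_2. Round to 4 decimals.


Project each component onto [-1, 8].
clip(-3.6671) = -1.0, clip(-2.3947) = -1.0, clip(-9.1468) = -1.0
Projection = [-1.0, -1.0, -1.0]
Squared diffs: [7.1134, 1.9452, 66.3704]
Distance = sqrt(75.429) = 8.685


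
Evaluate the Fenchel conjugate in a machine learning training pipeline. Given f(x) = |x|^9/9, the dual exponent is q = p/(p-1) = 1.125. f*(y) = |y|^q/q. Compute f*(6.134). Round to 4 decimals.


The conjugate exponent q satisfies 1/p + 1/q = 1.
p = 9, so q = 9/(9 - 1) = 1.125
|y|^q = 6.134^1.125 = 7.6951
f*(6.134) = 7.6951 / 1.125 = 6.84


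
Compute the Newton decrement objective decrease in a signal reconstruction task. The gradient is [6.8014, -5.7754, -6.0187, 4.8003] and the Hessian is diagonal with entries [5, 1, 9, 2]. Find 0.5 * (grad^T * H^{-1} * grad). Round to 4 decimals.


Step 1: H is diagonal, so H^(-1) * g = [1.3603, -5.7754, -0.6687, 2.4002].
Step 2: g^T H^(-1) g = sum_i g_i^2 / H_ii
  = (6.8014)^2/5 + (-5.7754)^2/1 + (-6.0187)^2/9 + (4.8003)^2/2
  = 9.2518 + 33.3552 + 4.025 + 11.5214 = 58.1535
Step 3: Objective decrease = 0.5 * g^T H^(-1) g = 29.0767


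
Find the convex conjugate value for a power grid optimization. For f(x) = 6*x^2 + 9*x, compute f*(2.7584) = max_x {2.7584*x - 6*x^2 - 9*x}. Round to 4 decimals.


f*(y) = sup_x {y*x - a*x^2 - b*x} = sup_x {(y-b)*x - a*x^2}
FOC: (y - b) - 2a*x = 0 => x* = (y - b)/(2a)
x* = (2.7584 - 9)/(2*6) = -0.5201
f*(2.7584) = (y-b)^2/(4a) = (2.7584 - 9)^2/(4*6)
= 38.9576/24 = 1.6232


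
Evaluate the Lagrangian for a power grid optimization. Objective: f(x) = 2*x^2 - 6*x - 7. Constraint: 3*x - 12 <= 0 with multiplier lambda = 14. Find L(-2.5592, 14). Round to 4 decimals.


Step 1: Evaluate f(x).
f(-2.5592) = 2*(-2.5592)^2 - 6*(-2.5592) - 7 = 21.4542
Step 2: Evaluate g(x).
g(-2.5592) = 3*-2.5592 - 12 = -19.6776
Step 3: Compute Lagrangian.
L = 21.4542 + 14*-19.6776 = -254.0322


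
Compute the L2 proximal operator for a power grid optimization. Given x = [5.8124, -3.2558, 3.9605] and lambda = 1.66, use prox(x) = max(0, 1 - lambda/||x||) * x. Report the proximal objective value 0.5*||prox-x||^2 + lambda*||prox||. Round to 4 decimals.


Step 1: Compute ||x||.
||x|| = 7.7505
Step 2: Compute scaling factor.
scale = max(0, 1 - 1.66/7.7505) = 0.7858
Step 3: prox(x) = [4.5675, -2.5585, 3.1122]
||prox(x)|| = 6.0905
Step 4: Proximal objective.
0.5*||prox-x||^2 = 1.3778
lambda*||prox|| = 10.1102
Total = 11.488


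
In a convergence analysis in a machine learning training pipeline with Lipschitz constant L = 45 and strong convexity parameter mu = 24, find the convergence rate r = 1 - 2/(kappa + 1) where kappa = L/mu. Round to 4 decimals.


Step 1: Compute the condition number.
kappa = L/mu = 45/24 = 1.875
Step 2: Compute the convergence rate.
r = 1 - 2/(kappa + 1) = 1 - 2*mu/(L + mu) = (L - mu)/(L + mu) = 21/69 = 0.3043


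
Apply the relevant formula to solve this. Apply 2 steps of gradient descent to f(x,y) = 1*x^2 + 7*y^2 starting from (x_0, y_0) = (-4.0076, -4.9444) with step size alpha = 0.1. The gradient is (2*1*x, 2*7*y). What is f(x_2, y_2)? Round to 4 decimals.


Gradient descent on f(x,y) = 1*x^2 + 7*y^2.
Starting point: (-4.0076, -4.9444), alpha = 0.1
Step 1: grad_x = 2*1*-4.0076 = -8.0152, grad_y = 2*7*-4.9444 = -69.2216
  x_1 = -4.0076 - 0.1*-8.0152 = -3.2061
  y_1 = -4.9444 - 0.1*-69.2216 = 1.9778
Step 2: grad_x = 2*1*-3.2061 = -6.4122, grad_y = 2*7*1.9778 = 27.6886
  x_2 = -3.2061 - 0.1*-6.4122 = -2.5649
  y_2 = 1.9778 - 0.1*27.6886 = -0.7911
f(-2.5649, -0.7911) = 1*(-2.5649)^2 + 7*(-0.7911)^2 = 10.9594


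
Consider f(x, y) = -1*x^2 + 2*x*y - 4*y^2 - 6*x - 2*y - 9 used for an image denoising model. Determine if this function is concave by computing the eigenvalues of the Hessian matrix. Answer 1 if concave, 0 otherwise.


The Hessian of f(x,y) = -1*x^2 + 2*x*y - 4*y^2 - 6*x - 2*y - 9 is:
H = [[-2, 2], [2, -8]]
Trace = -2 - 8 = -10
Determinant = -2*-8 - (2)^2 = 12
Discriminant = (-10)^2 - 4*12 = 52.0
Eigenvalues: lambda_1 = -8.6056, lambda_2 = -1.3944
The function is concave.

1


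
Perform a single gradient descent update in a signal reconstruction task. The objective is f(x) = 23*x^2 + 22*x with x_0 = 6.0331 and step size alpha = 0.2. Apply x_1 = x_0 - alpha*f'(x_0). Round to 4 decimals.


We compute the gradient at x_0 and apply the update.
f'(x) = 46*x + 22
f'(6.0331) = 46*6.0331 + 22 = 299.5226
x_1 = 6.0331 - 0.2*299.5226 = -53.8714


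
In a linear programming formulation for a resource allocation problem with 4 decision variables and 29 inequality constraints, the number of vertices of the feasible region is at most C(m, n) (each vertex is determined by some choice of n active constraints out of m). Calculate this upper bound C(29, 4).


Each vertex corresponds to some choice of n active constraints out of m, so the number of vertices is at most C(m, n) = m! / (n!(m-n)!).
m = 29, n = 4
Numerator: 29 * 28 * 27 * 26
Denominator: 4! = 24
C(29, 4) = 23751


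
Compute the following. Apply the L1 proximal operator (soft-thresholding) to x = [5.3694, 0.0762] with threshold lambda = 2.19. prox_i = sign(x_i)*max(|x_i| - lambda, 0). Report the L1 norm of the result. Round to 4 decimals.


Soft-thresholding with lambda = 2.19:
prox(5.3694) = sign(5.3694)*max(|5.3694| - 2.19, 0) = 3.1794
prox(0.0762) = sign(0.0762)*max(|0.0762| - 2.19, 0) = 0.0
prox(x) = [3.1794, 0.0]
||prox(x)||_1 = 3.1794 + 0.0 = 3.1794


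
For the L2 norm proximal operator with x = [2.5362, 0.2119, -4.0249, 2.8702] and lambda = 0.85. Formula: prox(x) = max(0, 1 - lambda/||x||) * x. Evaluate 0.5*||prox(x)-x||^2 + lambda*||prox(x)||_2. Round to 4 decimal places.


Step 1: Compute ||x||.
||x|| = 5.5601
Step 2: Compute scaling factor.
scale = max(0, 1 - 0.85/5.5601) = 0.8471
Step 3: prox(x) = [2.1485, 0.1795, -3.4096, 2.4314]
||prox(x)|| = 4.7101
Step 4: Proximal objective.
0.5*||prox-x||^2 = 0.3613
lambda*||prox|| = 4.0036
Total = 4.3649


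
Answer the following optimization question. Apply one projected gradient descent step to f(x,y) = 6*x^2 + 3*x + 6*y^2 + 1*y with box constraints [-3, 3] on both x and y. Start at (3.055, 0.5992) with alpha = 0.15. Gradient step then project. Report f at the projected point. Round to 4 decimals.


Step 1: Compute gradient at (3.055, 0.5992).
grad_x = 2*6*3.055 + 3 = 39.66
grad_y = 2*6*0.5992 + 1 = 8.1904
Step 2: Gradient step.
x_raw = 3.055 - 0.15*39.66 = -2.894
y_raw = 0.5992 - 0.15*8.1904 = -0.6294
Step 3: Project onto [-3, 3].
x_proj = clip(-2.894) = -2.894
y_proj = clip(-0.6294) = -0.6294
Step 4: Evaluate f.
f(-2.894, -0.6294) = 43.3166


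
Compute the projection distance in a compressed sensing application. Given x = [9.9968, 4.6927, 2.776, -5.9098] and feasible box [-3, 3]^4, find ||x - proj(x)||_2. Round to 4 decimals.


Project each component onto [-3, 3].
clip(9.9968) = 3.0, clip(4.6927) = 3.0, clip(2.776) = 2.776, clip(-5.9098) = -3.0
Projection = [3.0, 3.0, 2.776, -3.0]
Squared diffs: [48.9552, 2.8652, 0.0, 8.4669]
Distance = sqrt(60.2873) = 7.7645


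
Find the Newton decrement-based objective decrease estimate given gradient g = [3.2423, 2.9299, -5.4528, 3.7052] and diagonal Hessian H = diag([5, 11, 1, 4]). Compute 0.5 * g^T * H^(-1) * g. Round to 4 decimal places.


Step 1: H is diagonal, so H^(-1) * g = [0.6485, 0.2664, -5.4528, 0.9263].
Step 2: g^T H^(-1) g = sum_i g_i^2 / H_ii
  = (3.2423)^2/5 + (2.9299)^2/11 + (-5.4528)^2/1 + (3.7052)^2/4
  = 2.1025 + 0.7804 + 29.733 + 3.4321 = 36.048
Step 3: Objective decrease = 0.5 * g^T H^(-1) g = 18.024


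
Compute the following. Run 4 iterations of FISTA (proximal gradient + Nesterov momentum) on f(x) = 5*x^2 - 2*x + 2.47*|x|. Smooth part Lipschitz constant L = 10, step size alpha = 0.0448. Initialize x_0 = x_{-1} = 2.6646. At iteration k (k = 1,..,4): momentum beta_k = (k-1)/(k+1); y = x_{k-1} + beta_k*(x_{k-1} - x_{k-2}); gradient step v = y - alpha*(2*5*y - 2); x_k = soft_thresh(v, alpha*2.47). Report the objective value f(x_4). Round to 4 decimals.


FISTA on f(x) = 5*x^2 - 2*x + 2.47*|x|
L = 10, alpha = 0.0448
Iteration 1: beta = 0.0, y = 2.6646 + 0.0*(2.6646 - 2.6646) = 2.6646
  grad(y) = 24.646, v = y - alpha*grad = 1.5605
  prox(v) = soft_thresh(1.5605, 0.1107) = 1.4498
Iteration 2: beta = 0.3333, y = 1.4498 + 0.3333*(1.4498 - 2.6646) = 1.0449
  grad(y) = 8.4487, v = y - alpha*grad = 0.6664
  prox(v) = soft_thresh(0.6664, 0.1107) = 0.5557
Iteration 3: beta = 0.5, y = 0.5557 + 0.5*(0.5557 - 1.4498) = 0.1087
  grad(y) = -0.9133, v = y - alpha*grad = 0.1496
  prox(v) = soft_thresh(0.1496, 0.1107) = 0.0389
Iteration 4: beta = 0.6, y = 0.0389 + 0.6*(0.0389 - 0.5557) = -0.2711
  grad(y) = -4.7114, v = y - alpha*grad = -0.0601
  prox(v) = soft_thresh(-0.0601, 0.1107) = 0.0
f(x_4) = 5*0.0^2 - 2*0.0 + 2.47*|0.0| = 0.0


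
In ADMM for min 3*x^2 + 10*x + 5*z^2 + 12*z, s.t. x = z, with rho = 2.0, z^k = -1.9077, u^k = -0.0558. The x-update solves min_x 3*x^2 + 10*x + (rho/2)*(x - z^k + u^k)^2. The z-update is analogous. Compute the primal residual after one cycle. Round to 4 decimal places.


ADMM iteration with rho = 2.0, z^k = -1.9077, u^k = -0.0558
Step 1: x-update.
Minimize 3*x^2 + 10*x + (2.0/2)*(x + 1.9077 - 0.0558)^2
FOC: (2*3 + 2.0)*x = -10 + 2.0*(-1.9077 + 0.0558)
x^{k+1} = -1.713
Step 2: z-update.
Minimize 5*z^2 + 12*z + (2.0/2)*(-1.713 - z - 0.0558)^2
FOC: (2*5 + 2.0)*z = -12 + 2.0*(-1.713 - 0.0558)
z^{k+1} = -1.2948
Step 3: u-update.
u^{k+1} = -0.0558 - 1.713 + 1.2948 = -0.474
Step 4: Primal residual = |-1.713 + 1.2948| = 0.4182


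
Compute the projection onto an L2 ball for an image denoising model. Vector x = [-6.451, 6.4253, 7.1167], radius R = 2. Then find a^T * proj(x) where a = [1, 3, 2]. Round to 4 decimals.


Step 1: Compute ||x|| (intermediates to 6 decimals).
||x|| = sqrt((-6.451)^2 + 6.4253^2 + 7.1167^2) = 11.556267
Step 2: Project.
Since ||x|| > R, scale = R/||x|| = 2/11.556267 = 0.173066, proj(x) = scale * x
proj(x) = [-1.116449, 1.112001, 1.231659]
Step 3: Dot product.
a^T * proj(x) = 1*(-1.116449) + 3*1.112001 + 2*1.231659 = 4.6829


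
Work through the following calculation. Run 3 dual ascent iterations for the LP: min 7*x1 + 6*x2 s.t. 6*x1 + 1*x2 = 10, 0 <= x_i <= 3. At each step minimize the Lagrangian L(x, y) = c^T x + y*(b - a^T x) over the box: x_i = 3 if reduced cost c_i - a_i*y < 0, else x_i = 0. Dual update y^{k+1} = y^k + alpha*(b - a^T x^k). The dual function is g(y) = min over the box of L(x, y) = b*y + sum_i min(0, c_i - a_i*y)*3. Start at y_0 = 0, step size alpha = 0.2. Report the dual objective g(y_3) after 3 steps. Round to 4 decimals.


Dual ascent for LP: min 7*x1 + 6*x2, 6*x1 + 1*x2 = 10, 0 <= x_i <= 3
Step 1: y^k = 0.0, reduced costs: (7.0, 6.0)
  x^k = (0.0, 0.0), subgradient = b - a^T x = 10.0
  y^{k+1} = 0.0 + 0.2*10.0 = 2.0
Step 2: y^k = 2.0, reduced costs: (-5.0, 4.0)
  x^k = (3.0, 0.0), subgradient = b - a^T x = -8.0
  y^{k+1} = 2.0 + 0.2*-8.0 = 0.4
Step 3: y^k = 0.4, reduced costs: (4.6, 5.6)
  x^k = (0.0, 0.0), subgradient = b - a^T x = 10.0
  y^{k+1} = 0.4 + 0.2*10.0 = 2.4
Dual objective at y_3 = 2.4: reduced costs (-7.4, 3.6), box minimizer x = (3.0, 0.0)
g(y_3) = b*y + (c1 - a1*y)*x1 + (c2 - a2*y)*x2 = 10*2.4 + (-7.4)*3.0 + 3.6*0.0 = 24.0 - 22.2 + 0.0 = 1.8


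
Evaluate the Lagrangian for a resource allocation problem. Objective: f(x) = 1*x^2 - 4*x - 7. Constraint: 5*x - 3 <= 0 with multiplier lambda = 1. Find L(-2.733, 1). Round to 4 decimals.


Step 1: Evaluate f(x).
f(-2.733) = 1*(-2.733)^2 - 4*(-2.733) - 7 = 11.4013
Step 2: Evaluate g(x).
g(-2.733) = 5*-2.733 - 3 = -16.665
Step 3: Compute Lagrangian.
L = 11.4013 + 1*-16.665 = -5.2637


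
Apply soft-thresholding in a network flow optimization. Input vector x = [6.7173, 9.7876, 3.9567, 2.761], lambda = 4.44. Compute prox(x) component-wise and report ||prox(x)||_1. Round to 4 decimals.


Soft-thresholding with lambda = 4.44:
prox(6.7173) = sign(6.7173)*max(|6.7173| - 4.44, 0) = 2.2773
prox(9.7876) = sign(9.7876)*max(|9.7876| - 4.44, 0) = 5.3476
prox(3.9567) = sign(3.9567)*max(|3.9567| - 4.44, 0) = 0.0
prox(2.761) = sign(2.761)*max(|2.761| - 4.44, 0) = 0.0
prox(x) = [2.2773, 5.3476, 0.0, 0.0]
||prox(x)||_1 = 2.2773 + 5.3476 + 0.0 + 0.0 = 7.6249


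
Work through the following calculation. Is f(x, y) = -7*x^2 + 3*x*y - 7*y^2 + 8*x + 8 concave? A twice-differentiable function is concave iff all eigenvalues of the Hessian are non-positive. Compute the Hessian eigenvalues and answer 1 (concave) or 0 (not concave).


The Hessian of f(x,y) = -7*x^2 + 3*x*y - 7*y^2 + 8*x + 8 is:
H = [[-14, 3], [3, -14]]
Trace = -14 - 14 = -28
Determinant = -14*-14 - (3)^2 = 187
Discriminant = (-28)^2 - 4*187 = 36.0
Eigenvalues: lambda_1 = -17.0, lambda_2 = -11.0
The function is concave.

1


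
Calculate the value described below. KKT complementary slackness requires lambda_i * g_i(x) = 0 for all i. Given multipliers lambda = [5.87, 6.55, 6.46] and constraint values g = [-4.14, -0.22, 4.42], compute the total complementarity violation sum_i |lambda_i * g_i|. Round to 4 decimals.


KKT complementary slackness check:
lambda_1 * g_1 = 5.87 * -4.14 = -24.3018
lambda_2 * g_2 = 6.55 * -0.22 = -1.441
lambda_3 * g_3 = 6.46 * 4.42 = 28.5532
Total violation = 24.3018 + 1.441 + 28.5532 = 54.296


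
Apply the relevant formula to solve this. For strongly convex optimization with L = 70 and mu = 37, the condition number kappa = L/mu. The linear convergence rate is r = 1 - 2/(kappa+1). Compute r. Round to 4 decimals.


Step 1: Compute the condition number.
kappa = L/mu = 70/37 = 1.8919
Step 2: Compute the convergence rate.
r = 1 - 2/(kappa + 1) = 1 - 2*mu/(L + mu) = (L - mu)/(L + mu) = 33/107 = 0.3084


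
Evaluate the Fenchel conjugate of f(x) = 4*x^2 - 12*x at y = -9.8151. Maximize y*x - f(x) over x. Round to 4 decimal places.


f*(y) = sup_x {y*x - a*x^2 - b*x} = sup_x {(y-b)*x - a*x^2}
FOC: (y - b) - 2a*x = 0 => x* = (y - b)/(2a)
x* = (-9.8151 + 12)/(2*4) = 0.2731
f*(-9.8151) = (y-b)^2/(4a) = (-9.8151 + 12)^2/(4*4)
= 4.7738/16 = 0.2984


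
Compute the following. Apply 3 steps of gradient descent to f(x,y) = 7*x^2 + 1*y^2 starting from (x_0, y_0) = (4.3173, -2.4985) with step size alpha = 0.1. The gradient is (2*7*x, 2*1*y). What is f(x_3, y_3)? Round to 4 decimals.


Gradient descent on f(x,y) = 7*x^2 + 1*y^2.
Starting point: (4.3173, -2.4985), alpha = 0.1
Step 1: grad_x = 2*7*4.3173 = 60.4422, grad_y = 2*1*-2.4985 = -4.997
  x_1 = 4.3173 - 0.1*60.4422 = -1.7269
  y_1 = -2.4985 - 0.1*-4.997 = -1.9988
Step 2: grad_x = 2*7*-1.7269 = -24.1769, grad_y = 2*1*-1.9988 = -3.9976
  x_2 = -1.7269 - 0.1*-24.1769 = 0.6908
  y_2 = -1.9988 - 0.1*-3.9976 = -1.599
Step 3: grad_x = 2*7*0.6908 = 9.6708, grad_y = 2*1*-1.599 = -3.1981
  x_3 = 0.6908 - 0.1*9.6708 = -0.2763
  y_3 = -1.599 - 0.1*-3.1981 = -1.2792
f(-0.2763, -1.2792) = 7*(-0.2763)^2 + 1*(-1.2792)^2 = 2.1709


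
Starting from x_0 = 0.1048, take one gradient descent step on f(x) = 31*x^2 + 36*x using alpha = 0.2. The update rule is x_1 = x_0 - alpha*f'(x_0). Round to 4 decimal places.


We compute the gradient at x_0 and apply the update.
f'(x) = 62*x + 36
f'(0.1048) = 62*0.1048 + 36 = 42.4976
x_1 = 0.1048 - 0.2*42.4976 = -8.3947


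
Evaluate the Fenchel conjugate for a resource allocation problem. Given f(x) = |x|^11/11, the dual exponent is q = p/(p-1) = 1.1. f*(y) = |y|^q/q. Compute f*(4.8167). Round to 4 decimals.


The conjugate exponent q satisfies 1/p + 1/q = 1.
p = 11, so q = 11/(11 - 1) = 1.1
|y|^q = 4.8167^1.1 = 5.6367
f*(4.8167) = 5.6367 / 1.1 = 5.1243


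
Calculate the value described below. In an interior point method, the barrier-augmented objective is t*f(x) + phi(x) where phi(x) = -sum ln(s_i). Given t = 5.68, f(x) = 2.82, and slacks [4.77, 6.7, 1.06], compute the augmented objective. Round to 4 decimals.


Step 1: Compute log-barrier.
ln values: [1.5623, 1.9021, 0.0583]
phi = -(1.5623 + 1.9021 + 0.0583) = -3.5227
Step 2: Compute augmented objective.
t*f(x) = 5.68*2.82 = 16.0176
Total = 16.0176 - 3.5227 = 12.4949


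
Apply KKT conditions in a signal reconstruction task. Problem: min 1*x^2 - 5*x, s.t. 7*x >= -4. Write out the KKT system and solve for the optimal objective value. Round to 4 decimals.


Step 1: Try lambda = 0 (constraint inactive).
Stationarity: 2*1*x - 5 = 0
x* = 5/(2*1) = 2.5
Check constraint: 7*2.5 = 17.5 >= -4 -- satisfied.
Step 2: Compute optimal value.
f(x*) = 1*2.5^2 - 5*2.5 = -6.25


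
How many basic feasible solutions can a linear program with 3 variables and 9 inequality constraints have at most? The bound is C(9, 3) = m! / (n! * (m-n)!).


Each vertex corresponds to some choice of n active constraints out of m, so the number of vertices is at most C(m, n) = m! / (n!(m-n)!).
m = 9, n = 3
Numerator: 9 * 8 * 7
Denominator: 3! = 6
C(9, 3) = 84


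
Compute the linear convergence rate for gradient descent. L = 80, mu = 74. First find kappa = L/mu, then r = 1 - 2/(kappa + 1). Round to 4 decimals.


Step 1: Compute the condition number.
kappa = L/mu = 80/74 = 1.0811
Step 2: Compute the convergence rate.
r = 1 - 2/(kappa + 1) = 1 - 2*mu/(L + mu) = (L - mu)/(L + mu) = 6/154 = 0.039


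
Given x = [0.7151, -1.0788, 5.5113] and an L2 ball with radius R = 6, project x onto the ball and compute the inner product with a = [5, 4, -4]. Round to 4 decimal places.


Step 1: Compute ||x|| (intermediates to 6 decimals).
||x|| = sqrt(0.7151^2 + (-1.0788)^2 + 5.5113^2) = 5.661237
Step 2: Project.
Since ||x|| <= R, proj = x (no scaling needed).
proj(x) = [0.7151, -1.0788, 5.5113]
Step 3: Dot product.
a^T * proj(x) = 5*0.7151 + 4*(-1.0788) - 4*5.5113 = -22.7849


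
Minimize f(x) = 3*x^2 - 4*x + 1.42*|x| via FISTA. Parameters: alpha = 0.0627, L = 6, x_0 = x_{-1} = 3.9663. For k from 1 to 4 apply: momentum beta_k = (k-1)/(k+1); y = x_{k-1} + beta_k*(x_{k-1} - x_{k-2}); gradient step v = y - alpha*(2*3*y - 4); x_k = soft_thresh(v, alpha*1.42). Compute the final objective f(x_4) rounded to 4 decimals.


FISTA on f(x) = 3*x^2 - 4*x + 1.42*|x|
L = 6, alpha = 0.0627
Iteration 1: beta = 0.0, y = 3.9663 + 0.0*(3.9663 - 3.9663) = 3.9663
  grad(y) = 19.7978, v = y - alpha*grad = 2.725
  prox(v) = soft_thresh(2.725, 0.089) = 2.6359
Iteration 2: beta = 0.3333, y = 2.6359 + 0.3333*(2.6359 - 3.9663) = 2.1925
  grad(y) = 9.155, v = y - alpha*grad = 1.6185
  prox(v) = soft_thresh(1.6185, 0.089) = 1.5294
Iteration 3: beta = 0.5, y = 1.5294 + 0.5*(1.5294 - 2.6359) = 0.9762
  grad(y) = 1.8572, v = y - alpha*grad = 0.8597
  prox(v) = soft_thresh(0.8597, 0.089) = 0.7707
Iteration 4: beta = 0.6, y = 0.7707 + 0.6*(0.7707 - 1.5294) = 0.3155
  grad(y) = -2.1071, v = y - alpha*grad = 0.4476
  prox(v) = soft_thresh(0.4476, 0.089) = 0.3586
f(x_4) = 3*0.3586^2 - 4*0.3586 + 1.42*|0.3586| = -0.5394


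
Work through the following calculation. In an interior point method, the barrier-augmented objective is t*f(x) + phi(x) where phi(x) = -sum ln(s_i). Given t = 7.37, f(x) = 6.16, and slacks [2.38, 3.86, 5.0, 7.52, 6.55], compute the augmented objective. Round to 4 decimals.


Step 1: Compute log-barrier.
ln values: [0.8671, 1.3507, 1.6094, 2.0176, 1.8795]
phi = -(0.8671 + 1.3507 + 1.6094 + 2.0176 + 1.8795) = -7.7242
Step 2: Compute augmented objective.
t*f(x) = 7.37*6.16 = 45.3992
Total = 45.3992 - 7.7242 = 37.675


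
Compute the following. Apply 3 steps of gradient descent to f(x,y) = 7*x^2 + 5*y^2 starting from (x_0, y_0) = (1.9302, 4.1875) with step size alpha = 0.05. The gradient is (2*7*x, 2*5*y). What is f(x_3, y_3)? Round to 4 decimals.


Gradient descent on f(x,y) = 7*x^2 + 5*y^2.
Starting point: (1.9302, 4.1875), alpha = 0.05
Step 1: grad_x = 2*7*1.9302 = 27.0228, grad_y = 2*5*4.1875 = 41.875
  x_1 = 1.9302 - 0.05*27.0228 = 0.5791
  y_1 = 4.1875 - 0.05*41.875 = 2.0938
Step 2: grad_x = 2*7*0.5791 = 8.1068, grad_y = 2*5*2.0938 = 20.9375
  x_2 = 0.5791 - 0.05*8.1068 = 0.1737
  y_2 = 2.0938 - 0.05*20.9375 = 1.0469
Step 3: grad_x = 2*7*0.1737 = 2.4321, grad_y = 2*5*1.0469 = 10.4688
  x_3 = 0.1737 - 0.05*2.4321 = 0.0521
  y_3 = 1.0469 - 0.05*10.4688 = 0.5234
f(0.0521, 0.5234) = 7*0.0521^2 + 5*0.5234^2 = 1.3889


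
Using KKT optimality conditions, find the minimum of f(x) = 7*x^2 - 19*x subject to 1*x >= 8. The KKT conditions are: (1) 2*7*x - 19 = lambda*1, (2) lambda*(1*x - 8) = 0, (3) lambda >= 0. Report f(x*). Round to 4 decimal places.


Step 1: Try lambda = 0 (constraint inactive).
x_unc = 19/(2*7) = 1.3571
Check: 1*1.3571 = 1.3571 < 8 -- violated!
Step 2: Constraint must be active: 1*x = 8
x* = 8/1 = 8.0
lambda = (2*7*8.0 - 19)/1 = 93.0
Step 3: Compute optimal value.
f(x*) = 7*8.0^2 - 19*8.0 = 296.0


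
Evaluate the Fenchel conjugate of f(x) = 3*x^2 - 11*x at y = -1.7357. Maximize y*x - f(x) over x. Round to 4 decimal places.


f*(y) = sup_x {y*x - a*x^2 - b*x} = sup_x {(y-b)*x - a*x^2}
FOC: (y - b) - 2a*x = 0 => x* = (y - b)/(2a)
x* = (-1.7357 + 11)/(2*3) = 1.5441
f*(-1.7357) = (y-b)^2/(4a) = (-1.7357 + 11)^2/(4*3)
= 85.8273/12 = 7.1523


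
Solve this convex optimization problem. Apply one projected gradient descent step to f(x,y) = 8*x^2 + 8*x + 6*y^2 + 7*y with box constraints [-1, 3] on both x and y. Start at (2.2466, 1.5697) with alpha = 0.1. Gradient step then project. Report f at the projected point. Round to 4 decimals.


Step 1: Compute gradient at (2.2466, 1.5697).
grad_x = 2*8*2.2466 + 8 = 43.9456
grad_y = 2*6*1.5697 + 7 = 25.8364
Step 2: Gradient step.
x_raw = 2.2466 - 0.1*43.9456 = -2.148
y_raw = 1.5697 - 0.1*25.8364 = -1.0139
Step 3: Project onto [-1, 3].
x_proj = clip(-2.148) = -1.0
y_proj = clip(-1.0139) = -1.0
Step 4: Evaluate f.
f(-1.0, -1.0) = -1.0


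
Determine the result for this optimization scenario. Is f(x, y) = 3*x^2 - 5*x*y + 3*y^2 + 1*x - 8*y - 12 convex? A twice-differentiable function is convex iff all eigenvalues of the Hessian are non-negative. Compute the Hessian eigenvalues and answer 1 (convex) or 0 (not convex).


The Hessian of f(x,y) = 3*x^2 - 5*x*y + 3*y^2 + 1*x - 8*y - 12 is:
H = [[6, -5], [-5, 6]]
Trace = 6 + 6 = 12
Determinant = 6*6 - (-5)^2 = 11
Discriminant = (12)^2 - 4*11 = 100.0
Eigenvalues: lambda_1 = 1.0, lambda_2 = 11.0
The function is convex.

1


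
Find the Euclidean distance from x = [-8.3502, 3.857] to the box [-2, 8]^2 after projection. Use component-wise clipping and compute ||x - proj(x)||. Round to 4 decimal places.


Project each component onto [-2, 8].
clip(-8.3502) = -2.0, clip(3.857) = 3.857
Projection = [-2.0, 3.857]
Squared diffs: [40.325, 0.0]
Distance = sqrt(40.325) = 6.3502


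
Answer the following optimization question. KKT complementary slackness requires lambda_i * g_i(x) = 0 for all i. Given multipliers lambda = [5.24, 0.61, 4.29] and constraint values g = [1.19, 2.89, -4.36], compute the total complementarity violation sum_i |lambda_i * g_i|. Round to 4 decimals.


KKT complementary slackness check:
lambda_1 * g_1 = 5.24 * 1.19 = 6.2356
lambda_2 * g_2 = 0.61 * 2.89 = 1.7629
lambda_3 * g_3 = 4.29 * -4.36 = -18.7044
Total violation = 6.2356 + 1.7629 + 18.7044 = 26.7029


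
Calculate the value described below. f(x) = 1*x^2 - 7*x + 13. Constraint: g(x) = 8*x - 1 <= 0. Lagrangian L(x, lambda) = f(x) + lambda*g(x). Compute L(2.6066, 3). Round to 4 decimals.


Step 1: Evaluate f(x).
f(2.6066) = 1*2.6066^2 - 7*2.6066 + 13 = 1.5482
Step 2: Evaluate g(x).
g(2.6066) = 8*2.6066 - 1 = 19.8528
Step 3: Compute Lagrangian.
L = 1.5482 + 3*19.8528 = 61.1066


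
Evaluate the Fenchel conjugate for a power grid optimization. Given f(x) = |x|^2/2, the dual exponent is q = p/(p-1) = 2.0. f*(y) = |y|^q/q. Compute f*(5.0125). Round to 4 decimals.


The conjugate exponent q satisfies 1/p + 1/q = 1.
p = 2, so q = 2/(2 - 1) = 2.0
|y|^q = 5.0125^2.0 = 25.1252
f*(5.0125) = 25.1252 / 2.0 = 12.5626


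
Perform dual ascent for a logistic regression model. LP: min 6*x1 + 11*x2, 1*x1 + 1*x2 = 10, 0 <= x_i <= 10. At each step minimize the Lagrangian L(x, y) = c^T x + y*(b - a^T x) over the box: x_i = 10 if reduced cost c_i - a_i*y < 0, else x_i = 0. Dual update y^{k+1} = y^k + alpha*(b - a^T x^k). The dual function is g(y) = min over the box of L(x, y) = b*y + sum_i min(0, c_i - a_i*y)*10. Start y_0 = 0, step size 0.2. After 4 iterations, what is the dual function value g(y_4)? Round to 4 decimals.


Dual ascent for LP: min 6*x1 + 11*x2, 1*x1 + 1*x2 = 10, 0 <= x_i <= 10
Step 1: y^k = 0.0, reduced costs: (6.0, 11.0)
  x^k = (0.0, 0.0), subgradient = b - a^T x = 10.0
  y^{k+1} = 0.0 + 0.2*10.0 = 2.0
Step 2: y^k = 2.0, reduced costs: (4.0, 9.0)
  x^k = (0.0, 0.0), subgradient = b - a^T x = 10.0
  y^{k+1} = 2.0 + 0.2*10.0 = 4.0
Step 3: y^k = 4.0, reduced costs: (2.0, 7.0)
  x^k = (0.0, 0.0), subgradient = b - a^T x = 10.0
  y^{k+1} = 4.0 + 0.2*10.0 = 6.0
Step 4: y^k = 6.0, reduced costs: (0.0, 5.0)
  x^k = (0.0, 0.0), subgradient = b - a^T x = 10.0
  y^{k+1} = 6.0 + 0.2*10.0 = 8.0
Dual objective at y_4 = 8.0: reduced costs (-2.0, 3.0), box minimizer x = (10.0, 0.0)
g(y_4) = b*y + (c1 - a1*y)*x1 + (c2 - a2*y)*x2 = 10*8.0 + (-2.0)*10.0 + 3.0*0.0 = 80.0 - 20.0 + 0.0 = 60.0


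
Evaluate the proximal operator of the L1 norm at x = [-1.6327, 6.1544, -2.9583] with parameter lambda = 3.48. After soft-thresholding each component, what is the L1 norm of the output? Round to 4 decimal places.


Soft-thresholding with lambda = 3.48:
prox(-1.6327) = sign(-1.6327)*max(|-1.6327| - 3.48, 0) = 0.0
prox(6.1544) = sign(6.1544)*max(|6.1544| - 3.48, 0) = 2.6744
prox(-2.9583) = sign(-2.9583)*max(|-2.9583| - 3.48, 0) = 0.0
prox(x) = [0.0, 2.6744, 0.0]
||prox(x)||_1 = 0.0 + 2.6744 + 0.0 = 2.6744


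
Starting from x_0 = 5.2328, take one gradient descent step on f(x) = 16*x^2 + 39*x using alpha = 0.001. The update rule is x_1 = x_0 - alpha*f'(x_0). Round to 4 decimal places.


We compute the gradient at x_0 and apply the update.
f'(x) = 32*x + 39
f'(5.2328) = 32*5.2328 + 39 = 206.4496
x_1 = 5.2328 - 0.001*206.4496 = 5.0264


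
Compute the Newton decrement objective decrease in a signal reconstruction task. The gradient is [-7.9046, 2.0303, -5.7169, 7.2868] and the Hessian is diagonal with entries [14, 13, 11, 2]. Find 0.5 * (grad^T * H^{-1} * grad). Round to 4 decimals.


Step 1: H is diagonal, so H^(-1) * g = [-0.5646, 0.1562, -0.5197, 3.6434].
Step 2: g^T H^(-1) g = sum_i g_i^2 / H_ii
  = (-7.9046)^2/14 + (2.0303)^2/13 + (-5.7169)^2/11 + (7.2868)^2/2
  = 4.4631 + 0.3171 + 2.9712 + 26.5487 = 34.3
Step 3: Objective decrease = 0.5 * g^T H^(-1) g = 17.15


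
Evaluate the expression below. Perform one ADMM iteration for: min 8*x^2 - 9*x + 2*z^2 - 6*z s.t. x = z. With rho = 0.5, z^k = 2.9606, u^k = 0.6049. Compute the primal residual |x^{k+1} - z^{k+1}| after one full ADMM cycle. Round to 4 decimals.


ADMM iteration with rho = 0.5, z^k = 2.9606, u^k = 0.6049
Step 1: x-update.
Minimize 8*x^2 - 9*x + (0.5/2)*(x - 2.9606 + 0.6049)^2
FOC: (2*8 + 0.5)*x = 9 + 0.5*(2.9606 - 0.6049)
x^{k+1} = 0.6168
Step 2: z-update.
Minimize 2*z^2 - 6*z + (0.5/2)*(0.6168 - z + 0.6049)^2
FOC: (2*2 + 0.5)*z = 6 + 0.5*(0.6168 + 0.6049)
z^{k+1} = 1.4691
Step 3: u-update.
u^{k+1} = 0.6049 + 0.6168 - 1.4691 = -0.2473
Step 4: Primal residual = |0.6168 - 1.4691| = 0.8522


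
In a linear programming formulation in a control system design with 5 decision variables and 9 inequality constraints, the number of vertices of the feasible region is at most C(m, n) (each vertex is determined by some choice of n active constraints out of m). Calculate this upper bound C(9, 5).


Each vertex corresponds to some choice of n active constraints out of m, so the number of vertices is at most C(m, n) = m! / (n!(m-n)!).
m = 9, n = 5
Numerator: 9 * 8 * 7 * 6 * 5
Denominator: 5! = 120
C(9, 5) = 126


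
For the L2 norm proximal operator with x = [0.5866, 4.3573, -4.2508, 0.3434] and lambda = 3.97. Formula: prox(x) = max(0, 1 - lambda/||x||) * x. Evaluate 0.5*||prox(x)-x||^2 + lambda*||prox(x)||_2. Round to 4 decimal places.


Step 1: Compute ||x||.
||x|| = 6.1251
Step 2: Compute scaling factor.
scale = max(0, 1 - 3.97/6.1251) = 0.3519
Step 3: prox(x) = [0.2064, 1.5331, -1.4957, 0.1208]
||prox(x)|| = 2.1551
Step 4: Proximal objective.
0.5*||prox-x||^2 = 7.8805
lambda*||prox|| = 8.5557
Total = 16.4364


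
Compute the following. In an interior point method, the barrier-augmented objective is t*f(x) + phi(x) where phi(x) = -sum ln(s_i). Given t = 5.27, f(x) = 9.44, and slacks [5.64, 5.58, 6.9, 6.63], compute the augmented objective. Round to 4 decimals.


Step 1: Compute log-barrier.
ln values: [1.7299, 1.7192, 1.9315, 1.8916]
phi = -(1.7299 + 1.7192 + 1.9315 + 1.8916) = -7.2722
Step 2: Compute augmented objective.
t*f(x) = 5.27*9.44 = 49.7488
Total = 49.7488 - 7.2722 = 42.4766


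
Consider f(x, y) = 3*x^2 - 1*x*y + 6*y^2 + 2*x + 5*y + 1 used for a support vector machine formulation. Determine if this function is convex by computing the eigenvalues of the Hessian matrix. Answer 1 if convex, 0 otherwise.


The Hessian of f(x,y) = 3*x^2 - 1*x*y + 6*y^2 + 2*x + 5*y + 1 is:
H = [[6, -1], [-1, 12]]
Trace = 6 + 12 = 18
Determinant = 6*12 - (-1)^2 = 71
Discriminant = (18)^2 - 4*71 = 40.0
Eigenvalues: lambda_1 = 5.8377, lambda_2 = 12.1623
The function is convex.

1


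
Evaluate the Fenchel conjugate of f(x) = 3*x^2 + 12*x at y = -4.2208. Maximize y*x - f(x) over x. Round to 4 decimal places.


f*(y) = sup_x {y*x - a*x^2 - b*x} = sup_x {(y-b)*x - a*x^2}
FOC: (y - b) - 2a*x = 0 => x* = (y - b)/(2a)
x* = (-4.2208 - 12)/(2*3) = -2.7035
f*(-4.2208) = (y-b)^2/(4a) = (-4.2208 - 12)^2/(4*3)
= 263.1144/12 = 21.9262


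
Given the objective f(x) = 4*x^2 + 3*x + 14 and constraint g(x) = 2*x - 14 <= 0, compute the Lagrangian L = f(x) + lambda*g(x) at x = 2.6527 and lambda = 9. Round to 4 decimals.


Step 1: Evaluate f(x).
f(2.6527) = 4*2.6527^2 + 3*2.6527 + 14 = 50.1054
Step 2: Evaluate g(x).
g(2.6527) = 2*2.6527 - 14 = -8.6946
Step 3: Compute Lagrangian.
L = 50.1054 + 9*-8.6946 = -28.146


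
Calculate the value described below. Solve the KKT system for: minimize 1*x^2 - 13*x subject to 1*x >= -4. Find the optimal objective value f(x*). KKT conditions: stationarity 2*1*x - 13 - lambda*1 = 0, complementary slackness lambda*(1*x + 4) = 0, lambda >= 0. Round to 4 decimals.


Step 1: Try lambda = 0 (constraint inactive).
Stationarity: 2*1*x - 13 = 0
x* = 13/(2*1) = 6.5
Check constraint: 1*6.5 = 6.5 >= -4 -- satisfied.
Step 2: Compute optimal value.
f(x*) = 1*6.5^2 - 13*6.5 = -42.25


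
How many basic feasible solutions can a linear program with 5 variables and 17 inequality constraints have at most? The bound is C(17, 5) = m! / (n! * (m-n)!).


Each vertex corresponds to some choice of n active constraints out of m, so the number of vertices is at most C(m, n) = m! / (n!(m-n)!).
m = 17, n = 5
Numerator: 17 * 16 * 15 * 14 * 13
Denominator: 5! = 120
C(17, 5) = 6188


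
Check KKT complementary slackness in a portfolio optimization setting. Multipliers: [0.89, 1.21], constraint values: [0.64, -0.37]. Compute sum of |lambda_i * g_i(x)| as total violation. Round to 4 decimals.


KKT complementary slackness check:
lambda_1 * g_1 = 0.89 * 0.64 = 0.5696
lambda_2 * g_2 = 1.21 * -0.37 = -0.4477
Total violation = 0.5696 + 0.4477 = 1.0173


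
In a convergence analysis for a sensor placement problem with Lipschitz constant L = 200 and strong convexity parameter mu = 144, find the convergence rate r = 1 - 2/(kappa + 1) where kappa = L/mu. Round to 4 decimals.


Step 1: Compute the condition number.
kappa = L/mu = 200/144 = 1.3889
Step 2: Compute the convergence rate.
r = 1 - 2/(kappa + 1) = 1 - 2*mu/(L + mu) = (L - mu)/(L + mu) = 56/344 = 0.1628


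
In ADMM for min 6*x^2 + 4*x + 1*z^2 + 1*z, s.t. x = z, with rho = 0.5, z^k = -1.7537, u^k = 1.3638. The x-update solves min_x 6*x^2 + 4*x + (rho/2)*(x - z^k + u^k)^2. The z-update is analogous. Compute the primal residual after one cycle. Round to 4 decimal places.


ADMM iteration with rho = 0.5, z^k = -1.7537, u^k = 1.3638
Step 1: x-update.
Minimize 6*x^2 + 4*x + (0.5/2)*(x + 1.7537 + 1.3638)^2
FOC: (2*6 + 0.5)*x = -4 + 0.5*(-1.7537 - 1.3638)
x^{k+1} = -0.4447
Step 2: z-update.
Minimize 1*z^2 + 1*z + (0.5/2)*(-0.4447 - z + 1.3638)^2
FOC: (2*1 + 0.5)*z = -1 + 0.5*(-0.4447 + 1.3638)
z^{k+1} = -0.2162
Step 3: u-update.
u^{k+1} = 1.3638 - 0.4447 + 0.2162 = 1.1353
Step 4: Primal residual = |-0.4447 + 0.2162| = 0.2285


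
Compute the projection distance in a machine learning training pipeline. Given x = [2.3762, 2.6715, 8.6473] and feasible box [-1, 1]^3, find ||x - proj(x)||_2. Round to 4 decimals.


Project each component onto [-1, 1].
clip(2.3762) = 1.0, clip(2.6715) = 1.0, clip(8.6473) = 1.0
Projection = [1.0, 1.0, 1.0]
Squared diffs: [1.8939, 2.7939, 58.4812]
Distance = sqrt(63.169) = 7.9479


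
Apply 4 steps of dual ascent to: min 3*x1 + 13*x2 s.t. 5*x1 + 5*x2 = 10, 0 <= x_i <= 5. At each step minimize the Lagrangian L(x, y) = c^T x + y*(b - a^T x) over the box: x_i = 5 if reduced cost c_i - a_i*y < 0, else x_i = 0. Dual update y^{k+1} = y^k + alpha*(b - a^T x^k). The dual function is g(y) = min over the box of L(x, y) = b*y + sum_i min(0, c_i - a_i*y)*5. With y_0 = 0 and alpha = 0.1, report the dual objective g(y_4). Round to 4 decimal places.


Dual ascent for LP: min 3*x1 + 13*x2, 5*x1 + 5*x2 = 10, 0 <= x_i <= 5
Step 1: y^k = 0.0, reduced costs: (3.0, 13.0)
  x^k = (0.0, 0.0), subgradient = b - a^T x = 10.0
  y^{k+1} = 0.0 + 0.1*10.0 = 1.0
Step 2: y^k = 1.0, reduced costs: (-2.0, 8.0)
  x^k = (5.0, 0.0), subgradient = b - a^T x = -15.0
  y^{k+1} = 1.0 + 0.1*-15.0 = -0.5
Step 3: y^k = -0.5, reduced costs: (5.5, 15.5)
  x^k = (0.0, 0.0), subgradient = b - a^T x = 10.0
  y^{k+1} = -0.5 + 0.1*10.0 = 0.5
Step 4: y^k = 0.5, reduced costs: (0.5, 10.5)
  x^k = (0.0, 0.0), subgradient = b - a^T x = 10.0
  y^{k+1} = 0.5 + 0.1*10.0 = 1.5
Dual objective at y_4 = 1.5: reduced costs (-4.5, 5.5), box minimizer x = (5.0, 0.0)
g(y_4) = b*y + (c1 - a1*y)*x1 + (c2 - a2*y)*x2 = 10*1.5 + (-4.5)*5.0 + 5.5*0.0 = 15.0 - 22.5 + 0.0 = -7.5


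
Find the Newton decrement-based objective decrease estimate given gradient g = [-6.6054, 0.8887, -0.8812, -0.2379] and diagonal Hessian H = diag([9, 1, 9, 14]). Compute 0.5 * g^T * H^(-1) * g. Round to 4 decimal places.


Step 1: H is diagonal, so H^(-1) * g = [-0.7339, 0.8887, -0.0979, -0.017].
Step 2: g^T H^(-1) g = sum_i g_i^2 / H_ii
  = (-6.6054)^2/9 + (0.8887)^2/1 + (-0.8812)^2/9 + (-0.2379)^2/14
  = 4.8479 + 0.7898 + 0.0863 + 0.004 = 5.728
Step 3: Objective decrease = 0.5 * g^T H^(-1) g = 2.864


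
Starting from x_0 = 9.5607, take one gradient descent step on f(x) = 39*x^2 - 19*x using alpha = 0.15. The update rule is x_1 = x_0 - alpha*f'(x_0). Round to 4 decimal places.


We compute the gradient at x_0 and apply the update.
f'(x) = 78*x - 19
f'(9.5607) = 78*9.5607 - 19 = 726.7346
x_1 = 9.5607 - 0.15*726.7346 = -99.4495


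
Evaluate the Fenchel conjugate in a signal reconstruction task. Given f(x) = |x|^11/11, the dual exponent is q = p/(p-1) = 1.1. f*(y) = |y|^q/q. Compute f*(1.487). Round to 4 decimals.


The conjugate exponent q satisfies 1/p + 1/q = 1.
p = 11, so q = 11/(11 - 1) = 1.1
|y|^q = 1.487^1.1 = 1.5472
f*(1.487) = 1.5472 / 1.1 = 1.4065


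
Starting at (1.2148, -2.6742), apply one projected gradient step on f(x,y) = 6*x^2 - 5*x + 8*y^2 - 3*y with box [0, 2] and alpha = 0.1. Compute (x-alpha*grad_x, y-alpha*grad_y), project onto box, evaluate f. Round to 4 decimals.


Step 1: Compute gradient at (1.2148, -2.6742).
grad_x = 2*6*1.2148 - 5 = 9.5776
grad_y = 2*8*-2.6742 - 3 = -45.7872
Step 2: Gradient step.
x_raw = 1.2148 - 0.1*9.5776 = 0.257
y_raw = -2.6742 - 0.1*-45.7872 = 1.9045
Step 3: Project onto [0, 2].
x_proj = clip(0.257) = 0.257
y_proj = clip(1.9045) = 1.9045
Step 4: Evaluate f.
f(0.257, 1.9045) = 22.4152


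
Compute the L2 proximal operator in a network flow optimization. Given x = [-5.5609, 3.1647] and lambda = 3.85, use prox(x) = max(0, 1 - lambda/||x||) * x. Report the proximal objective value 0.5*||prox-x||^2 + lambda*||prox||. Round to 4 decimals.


Step 1: Compute ||x||.
||x|| = 6.3984
Step 2: Compute scaling factor.
scale = max(0, 1 - 3.85/6.3984) = 0.3983
Step 3: prox(x) = [-2.2148, 1.2604]
||prox(x)|| = 2.5484
Step 4: Proximal objective.
0.5*||prox-x||^2 = 7.4113
lambda*||prox|| = 9.8113
Total = 17.2224


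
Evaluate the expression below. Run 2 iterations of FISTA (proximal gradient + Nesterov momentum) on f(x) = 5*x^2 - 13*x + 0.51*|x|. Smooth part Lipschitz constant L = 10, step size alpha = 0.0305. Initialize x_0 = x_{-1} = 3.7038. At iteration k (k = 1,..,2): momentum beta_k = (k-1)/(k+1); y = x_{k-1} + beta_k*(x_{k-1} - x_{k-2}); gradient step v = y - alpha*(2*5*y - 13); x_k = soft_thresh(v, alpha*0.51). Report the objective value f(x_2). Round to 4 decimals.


FISTA on f(x) = 5*x^2 - 13*x + 0.51*|x|
L = 10, alpha = 0.0305
Iteration 1: beta = 0.0, y = 3.7038 + 0.0*(3.7038 - 3.7038) = 3.7038
  grad(y) = 24.038, v = y - alpha*grad = 2.9706
  prox(v) = soft_thresh(2.9706, 0.0156) = 2.9551
Iteration 2: beta = 0.3333, y = 2.9551 + 0.3333*(2.9551 - 3.7038) = 2.7055
  grad(y) = 14.0551, v = y - alpha*grad = 2.2768
  prox(v) = soft_thresh(2.2768, 0.0156) = 2.2613
f(x_2) = 5*2.2613^2 - 13*2.2613 + 0.51*|2.2613| = -2.6765


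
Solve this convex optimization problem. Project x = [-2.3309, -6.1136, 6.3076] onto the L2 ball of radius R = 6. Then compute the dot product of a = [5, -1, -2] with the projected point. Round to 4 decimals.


Step 1: Compute ||x|| (intermediates to 6 decimals).
||x|| = sqrt((-2.3309)^2 + (-6.1136)^2 + 6.3076^2) = 9.08818
Step 2: Project.
Since ||x|| > R, scale = R/||x|| = 6/9.08818 = 0.660198, proj(x) = scale * x
proj(x) = [-1.538856, -4.036186, 4.164265]
Step 3: Dot product.
a^T * proj(x) = 5*(-1.538856) - 1*(-4.036186) - 2*4.164265 = -11.9866


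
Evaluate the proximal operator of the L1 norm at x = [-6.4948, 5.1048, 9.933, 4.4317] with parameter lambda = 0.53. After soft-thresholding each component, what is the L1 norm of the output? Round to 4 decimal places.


Soft-thresholding with lambda = 0.53:
prox(-6.4948) = sign(-6.4948)*max(|-6.4948| - 0.53, 0) = -5.9648
prox(5.1048) = sign(5.1048)*max(|5.1048| - 0.53, 0) = 4.5748
prox(9.933) = sign(9.933)*max(|9.933| - 0.53, 0) = 9.403
prox(4.4317) = sign(4.4317)*max(|4.4317| - 0.53, 0) = 3.9017
prox(x) = [-5.9648, 4.5748, 9.403, 3.9017]
||prox(x)||_1 = 5.9648 + 4.5748 + 9.403 + 3.9017 = 23.8443


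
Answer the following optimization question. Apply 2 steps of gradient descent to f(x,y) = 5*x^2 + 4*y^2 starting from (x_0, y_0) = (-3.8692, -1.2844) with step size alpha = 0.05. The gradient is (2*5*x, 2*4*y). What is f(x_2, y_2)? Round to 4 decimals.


Gradient descent on f(x,y) = 5*x^2 + 4*y^2.
Starting point: (-3.8692, -1.2844), alpha = 0.05
Step 1: grad_x = 2*5*-3.8692 = -38.692, grad_y = 2*4*-1.2844 = -10.2752
  x_1 = -3.8692 - 0.05*-38.692 = -1.9346
  y_1 = -1.2844 - 0.05*-10.2752 = -0.7706
Step 2: grad_x = 2*5*-1.9346 = -19.346, grad_y = 2*4*-0.7706 = -6.1651
  x_2 = -1.9346 - 0.05*-19.346 = -0.9673
  y_2 = -0.7706 - 0.05*-6.1651 = -0.4624
f(-0.9673, -0.4624) = 5*(-0.9673)^2 + 4*(-0.4624)^2 = 5.5335
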